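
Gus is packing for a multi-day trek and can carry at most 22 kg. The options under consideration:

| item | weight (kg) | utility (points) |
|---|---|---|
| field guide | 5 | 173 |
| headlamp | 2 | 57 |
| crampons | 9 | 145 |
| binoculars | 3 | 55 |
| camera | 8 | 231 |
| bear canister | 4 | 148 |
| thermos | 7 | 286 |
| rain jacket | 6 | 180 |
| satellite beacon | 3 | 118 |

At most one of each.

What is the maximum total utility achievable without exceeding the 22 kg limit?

A density-first pass picks field guide + headlamp + bear canister + thermos + satellite beacon — 782 at 21 kg.
Replace field guide with rain jacket: the trade gains 7 net, giving 789 at 22 kg.
The closest alternative, field guide + bear canister + thermos + rain jacket, reaches only 787.

789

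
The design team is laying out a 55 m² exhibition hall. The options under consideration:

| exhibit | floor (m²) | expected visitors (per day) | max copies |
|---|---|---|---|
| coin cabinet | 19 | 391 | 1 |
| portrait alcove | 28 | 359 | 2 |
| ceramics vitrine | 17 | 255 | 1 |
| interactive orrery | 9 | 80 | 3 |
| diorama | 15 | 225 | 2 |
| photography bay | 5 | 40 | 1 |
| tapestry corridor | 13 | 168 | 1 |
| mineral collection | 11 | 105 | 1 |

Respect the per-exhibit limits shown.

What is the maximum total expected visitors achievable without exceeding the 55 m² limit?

Filling by ratio: coin cabinet + ceramics vitrine + diorama for 871, with 4 m² left unused.
Replace ceramics vitrine with diorama + photography bay: the trade gains 10 net, giving 881 at 54 m².
No other feasible combination exceeds 881.

881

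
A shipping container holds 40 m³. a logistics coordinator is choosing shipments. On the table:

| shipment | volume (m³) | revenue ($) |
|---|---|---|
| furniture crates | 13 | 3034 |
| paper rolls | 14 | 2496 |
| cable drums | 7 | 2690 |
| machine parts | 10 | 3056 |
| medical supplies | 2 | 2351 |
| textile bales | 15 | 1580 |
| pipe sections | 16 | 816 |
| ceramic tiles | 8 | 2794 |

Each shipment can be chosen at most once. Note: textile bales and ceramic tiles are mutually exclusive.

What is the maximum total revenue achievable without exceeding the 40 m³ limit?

13925

By revenue per m³: medical supplies 1175.50, cable drums 384.29, ceramic tiles 349.25, machine parts 305.60 lead.
Taking furniture crates + cable drums + machine parts + medical supplies + ceramic tiles: 40 m³ used, 13925 in revenue.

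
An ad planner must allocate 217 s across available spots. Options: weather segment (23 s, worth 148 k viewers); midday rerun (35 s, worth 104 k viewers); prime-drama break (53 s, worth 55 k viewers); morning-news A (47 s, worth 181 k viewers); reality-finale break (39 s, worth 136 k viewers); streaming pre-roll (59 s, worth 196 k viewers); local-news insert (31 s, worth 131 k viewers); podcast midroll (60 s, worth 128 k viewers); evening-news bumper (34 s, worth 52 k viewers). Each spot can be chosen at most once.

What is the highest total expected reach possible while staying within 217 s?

Best packing: weather segment + morning-news A + reality-finale break + streaming pre-roll + local-news insert — 199 s, 792 total.
Runner-up weather segment + midday rerun + morning-news A + reality-finale break + streaming pre-roll tops out at 765.

792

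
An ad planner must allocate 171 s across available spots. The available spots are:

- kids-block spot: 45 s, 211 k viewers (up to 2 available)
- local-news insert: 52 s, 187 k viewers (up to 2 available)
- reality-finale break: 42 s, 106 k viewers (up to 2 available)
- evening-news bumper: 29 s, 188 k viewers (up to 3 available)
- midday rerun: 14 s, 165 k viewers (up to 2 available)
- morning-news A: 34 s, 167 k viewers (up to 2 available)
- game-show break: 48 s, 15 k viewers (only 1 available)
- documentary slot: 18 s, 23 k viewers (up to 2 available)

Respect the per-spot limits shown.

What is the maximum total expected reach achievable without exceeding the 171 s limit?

Density check — midday rerun 11.79, evening-news bumper 6.48, morning-news A 4.91 are the best per s.
A density-first pass picks 3×evening-news bumper + 2×midday rerun + morning-news A + documentary slot — 1084 at 167 s.
Dropping morning-news A and documentary slot frees 52 s; slotting in kids-block spot (45 s) lifts the total to 1105 at 160 s.
That's the maximum — no swap from here does better than 1105.

1105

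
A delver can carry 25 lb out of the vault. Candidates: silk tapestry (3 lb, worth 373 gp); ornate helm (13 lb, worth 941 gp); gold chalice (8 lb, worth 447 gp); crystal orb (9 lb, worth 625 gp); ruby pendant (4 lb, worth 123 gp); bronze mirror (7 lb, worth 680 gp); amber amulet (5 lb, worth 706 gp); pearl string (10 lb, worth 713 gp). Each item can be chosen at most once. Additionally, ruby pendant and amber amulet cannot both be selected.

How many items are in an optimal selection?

Best achievable value is 2472.
One optimal bundle: silk tapestry + bronze mirror + amber amulet + pearl string (25 lb).
All optima have 4 items.

4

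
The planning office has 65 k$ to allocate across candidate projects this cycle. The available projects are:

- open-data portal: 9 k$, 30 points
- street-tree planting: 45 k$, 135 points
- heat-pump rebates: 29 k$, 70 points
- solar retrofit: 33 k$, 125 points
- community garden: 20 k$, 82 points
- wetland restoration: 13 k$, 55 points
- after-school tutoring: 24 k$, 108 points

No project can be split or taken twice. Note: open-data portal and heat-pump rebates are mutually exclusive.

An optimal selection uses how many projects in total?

3

Best achievable projected impact is 245.
community garden + wetland restoration + after-school tutoring hits 245 at 57 k$.
Any selection reaching 245 contains exactly 3 projects.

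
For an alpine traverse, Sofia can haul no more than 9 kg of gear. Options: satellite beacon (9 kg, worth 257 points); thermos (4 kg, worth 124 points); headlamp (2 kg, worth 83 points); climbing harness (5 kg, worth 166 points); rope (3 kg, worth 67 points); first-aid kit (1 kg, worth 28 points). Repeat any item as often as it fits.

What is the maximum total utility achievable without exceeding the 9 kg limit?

360

The ratio ordering already packs tightly: 4×headlamp + first-aid kit, 9 kg, 360.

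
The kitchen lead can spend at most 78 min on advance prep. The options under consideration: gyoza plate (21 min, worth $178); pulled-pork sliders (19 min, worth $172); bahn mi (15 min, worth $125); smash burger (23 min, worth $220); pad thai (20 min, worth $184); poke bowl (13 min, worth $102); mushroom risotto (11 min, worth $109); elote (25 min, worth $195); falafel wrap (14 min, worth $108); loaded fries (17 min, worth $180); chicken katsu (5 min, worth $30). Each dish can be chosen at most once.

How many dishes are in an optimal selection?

Optimal total is 723.
For example smash burger + pad thai + mushroom risotto + loaded fries + chicken katsu achieves it, using 76 min.
All optima have 5 dishes.

5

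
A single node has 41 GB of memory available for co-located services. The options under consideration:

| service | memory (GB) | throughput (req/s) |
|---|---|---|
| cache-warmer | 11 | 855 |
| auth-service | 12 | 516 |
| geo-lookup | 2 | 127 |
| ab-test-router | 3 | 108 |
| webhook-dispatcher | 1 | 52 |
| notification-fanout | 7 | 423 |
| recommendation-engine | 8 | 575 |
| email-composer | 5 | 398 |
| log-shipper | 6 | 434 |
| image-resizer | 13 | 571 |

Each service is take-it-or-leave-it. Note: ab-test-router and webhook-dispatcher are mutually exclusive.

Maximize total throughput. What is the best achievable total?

Taking cache-warmer + geo-lookup + webhook-dispatcher + notification-fanout + recommendation-engine + email-composer + log-shipper: 40 GB used, 2864 in throughput.

2864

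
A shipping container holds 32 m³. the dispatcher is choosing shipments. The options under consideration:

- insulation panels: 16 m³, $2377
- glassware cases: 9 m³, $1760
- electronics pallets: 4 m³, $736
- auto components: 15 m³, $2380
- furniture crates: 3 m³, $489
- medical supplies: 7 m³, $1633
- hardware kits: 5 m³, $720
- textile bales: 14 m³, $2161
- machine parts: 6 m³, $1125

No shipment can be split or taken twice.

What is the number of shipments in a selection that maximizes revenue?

5

Best achievable revenue is 5974.
glassware cases + electronics pallets + medical supplies + hardware kits + machine parts hits 5974 at 31 m³.
Any selection reaching 5974 contains exactly 5 shipments.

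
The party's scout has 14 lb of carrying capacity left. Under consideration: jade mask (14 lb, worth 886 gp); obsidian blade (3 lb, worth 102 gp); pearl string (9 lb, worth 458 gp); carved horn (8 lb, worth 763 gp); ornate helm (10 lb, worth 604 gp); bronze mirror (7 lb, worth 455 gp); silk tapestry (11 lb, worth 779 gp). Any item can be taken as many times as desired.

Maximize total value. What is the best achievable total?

The ratio ordering already packs tightly: 2×obsidian blade + carved horn, 14 lb, 967.
Every other selection either busts 14 lb or fails to beat 967.

967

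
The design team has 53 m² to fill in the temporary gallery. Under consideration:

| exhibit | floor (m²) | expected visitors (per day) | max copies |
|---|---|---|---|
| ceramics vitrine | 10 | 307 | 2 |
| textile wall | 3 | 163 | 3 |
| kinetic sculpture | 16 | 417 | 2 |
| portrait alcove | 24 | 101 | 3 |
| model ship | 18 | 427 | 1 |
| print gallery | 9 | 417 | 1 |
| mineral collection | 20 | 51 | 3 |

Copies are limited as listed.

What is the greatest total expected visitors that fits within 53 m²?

1784

A density-first pass picks 2×ceramics vitrine + 3×textile wall + print gallery — 1520 at 38 m².
The 3 m² tied up in textile wall is better spent on model ship — total rises to 1784 (53 m²).
No other feasible combination exceeds 1784.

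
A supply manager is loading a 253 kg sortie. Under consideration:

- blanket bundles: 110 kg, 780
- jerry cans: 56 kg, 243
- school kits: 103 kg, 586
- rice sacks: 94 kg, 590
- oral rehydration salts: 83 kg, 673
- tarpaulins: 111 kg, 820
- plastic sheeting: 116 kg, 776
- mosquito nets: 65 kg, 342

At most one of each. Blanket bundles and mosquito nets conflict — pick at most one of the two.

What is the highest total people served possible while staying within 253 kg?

1736

Ranking by ratio (people served/kg): oral rehydration salts 8.11, tarpaulins 7.39, blanket bundles 7.09.
The ratio ordering already packs tightly: jerry cans + oral rehydration salts + tarpaulins, 250 kg, 1736.
Every other selection either busts 253 kg or breaks a pairing rule or fails to beat 1736.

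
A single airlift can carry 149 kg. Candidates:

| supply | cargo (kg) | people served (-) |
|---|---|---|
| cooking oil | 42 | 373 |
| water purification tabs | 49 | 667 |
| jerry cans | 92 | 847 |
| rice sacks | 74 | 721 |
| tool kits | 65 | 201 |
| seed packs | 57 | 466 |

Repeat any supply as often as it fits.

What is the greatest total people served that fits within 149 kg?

2001

Best packing: 3×water purification tabs — 147 kg, 2001 total.
The spare 2 kg is too small for any remaining supply, and no exchange beats 2001.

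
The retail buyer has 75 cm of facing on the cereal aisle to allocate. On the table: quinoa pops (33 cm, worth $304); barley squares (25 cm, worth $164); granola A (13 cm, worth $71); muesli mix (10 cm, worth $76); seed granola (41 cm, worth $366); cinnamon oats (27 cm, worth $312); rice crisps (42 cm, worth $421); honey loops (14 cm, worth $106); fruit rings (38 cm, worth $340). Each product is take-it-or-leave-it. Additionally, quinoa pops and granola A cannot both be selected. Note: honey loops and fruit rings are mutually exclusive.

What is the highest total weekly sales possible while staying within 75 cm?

Cinnamon oats + rice crisps uses 69 of the 75 cm and totals 733.

733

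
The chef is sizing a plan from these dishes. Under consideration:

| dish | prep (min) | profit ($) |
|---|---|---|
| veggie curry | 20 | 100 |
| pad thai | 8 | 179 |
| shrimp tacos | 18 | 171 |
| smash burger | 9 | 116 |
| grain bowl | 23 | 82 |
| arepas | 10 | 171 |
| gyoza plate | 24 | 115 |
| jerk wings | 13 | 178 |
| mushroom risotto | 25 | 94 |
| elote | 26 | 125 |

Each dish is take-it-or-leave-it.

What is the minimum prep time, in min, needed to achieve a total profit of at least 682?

49

Look for the lowest-prep combination reaching 682.
Taking pad thai + shrimp tacos + arepas + jerk wings gives 699 (≥ 682) for 49 min.
Below 49 min the best achievable stays under 682.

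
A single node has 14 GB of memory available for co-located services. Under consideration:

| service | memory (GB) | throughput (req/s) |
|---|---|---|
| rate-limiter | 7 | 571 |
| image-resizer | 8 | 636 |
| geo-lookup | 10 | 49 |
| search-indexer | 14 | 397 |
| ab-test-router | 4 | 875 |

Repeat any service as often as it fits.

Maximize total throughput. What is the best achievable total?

Taking 3×ab-test-router: 12 GB used, 2625 in throughput.

2625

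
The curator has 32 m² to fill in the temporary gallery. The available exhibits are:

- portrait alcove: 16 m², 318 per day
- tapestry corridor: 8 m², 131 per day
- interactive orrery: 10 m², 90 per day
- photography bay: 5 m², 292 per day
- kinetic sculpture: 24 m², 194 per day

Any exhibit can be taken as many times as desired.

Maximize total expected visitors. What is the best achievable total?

1752

The ratio ordering already packs tightly: 6×photography bay, 30 m², 1752.
Nothing else within 32 m² beats 1752.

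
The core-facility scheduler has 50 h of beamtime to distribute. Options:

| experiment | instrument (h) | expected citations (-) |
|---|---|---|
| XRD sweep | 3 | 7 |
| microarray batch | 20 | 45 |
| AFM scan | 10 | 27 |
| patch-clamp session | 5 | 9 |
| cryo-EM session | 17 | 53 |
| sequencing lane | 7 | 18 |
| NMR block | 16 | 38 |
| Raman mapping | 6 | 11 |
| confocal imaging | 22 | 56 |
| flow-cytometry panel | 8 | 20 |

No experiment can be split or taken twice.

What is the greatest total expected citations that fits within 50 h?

136

Taking the top-ratio experiments first gives XRD sweep + AFM scan + patch-clamp session + cryo-EM session + sequencing lane + flow-cytometry panel for 134 (50 h).
The 16 h tied up in XRD sweep and patch-clamp session and flow-cytometry panel is better spent on NMR block — total rises to 136 (50 h).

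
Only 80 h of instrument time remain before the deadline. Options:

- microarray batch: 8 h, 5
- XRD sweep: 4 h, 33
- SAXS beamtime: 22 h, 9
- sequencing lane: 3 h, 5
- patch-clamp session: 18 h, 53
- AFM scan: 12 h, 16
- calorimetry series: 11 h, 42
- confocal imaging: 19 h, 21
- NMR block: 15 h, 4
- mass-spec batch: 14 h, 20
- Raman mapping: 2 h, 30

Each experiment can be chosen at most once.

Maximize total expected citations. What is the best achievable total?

215

The ratio heuristic lands on microarray batch + XRD sweep + sequencing lane + patch-clamp session + AFM scan + calorimetry series + mass-spec batch + Raman mapping (204) but leaves 8 h idle.
Replace microarray batch and sequencing lane with confocal imaging: the trade gains 11 net, giving 215 at 80 h.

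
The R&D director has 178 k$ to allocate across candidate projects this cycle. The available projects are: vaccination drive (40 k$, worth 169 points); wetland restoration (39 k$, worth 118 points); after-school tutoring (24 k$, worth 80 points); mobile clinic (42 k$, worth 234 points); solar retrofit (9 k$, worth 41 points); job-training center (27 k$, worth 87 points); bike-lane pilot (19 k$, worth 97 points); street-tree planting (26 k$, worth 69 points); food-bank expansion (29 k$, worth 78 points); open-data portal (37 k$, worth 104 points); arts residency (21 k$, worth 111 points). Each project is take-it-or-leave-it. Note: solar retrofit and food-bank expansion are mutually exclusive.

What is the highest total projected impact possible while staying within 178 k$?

By projected impact per k$: mobile clinic 5.57, arts residency 5.29, bike-lane pilot 5.11, solar retrofit 4.56 lead.
Taking the top-ratio projects first gives vaccination drive + after-school tutoring + mobile clinic + solar retrofit + bike-lane pilot + arts residency for 732 (155 k$).
Dropping solar retrofit frees 9 k$; slotting in job-training center (27 k$) lifts the total to 778 at 173 k$.
Runner-up vaccination drive + mobile clinic + job-training center + bike-lane pilot + food-bank expansion + arts residency tops out at 776.

778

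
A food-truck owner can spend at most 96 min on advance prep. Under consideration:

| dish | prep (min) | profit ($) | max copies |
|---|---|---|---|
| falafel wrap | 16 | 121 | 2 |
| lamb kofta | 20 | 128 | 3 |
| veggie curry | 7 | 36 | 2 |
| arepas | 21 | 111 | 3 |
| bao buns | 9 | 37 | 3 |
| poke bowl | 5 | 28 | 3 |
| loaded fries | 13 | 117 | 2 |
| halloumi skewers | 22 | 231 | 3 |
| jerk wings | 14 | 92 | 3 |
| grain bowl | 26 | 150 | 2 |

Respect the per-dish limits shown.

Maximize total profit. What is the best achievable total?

931

A density-first pass picks 2×loaded fries + 3×halloumi skewers — 927 at 92 min.
Dropping loaded fries frees 13 min; slotting in falafel wrap (16 min) lifts the total to 931 at 95 min.
Nothing else within 96 min beats 931.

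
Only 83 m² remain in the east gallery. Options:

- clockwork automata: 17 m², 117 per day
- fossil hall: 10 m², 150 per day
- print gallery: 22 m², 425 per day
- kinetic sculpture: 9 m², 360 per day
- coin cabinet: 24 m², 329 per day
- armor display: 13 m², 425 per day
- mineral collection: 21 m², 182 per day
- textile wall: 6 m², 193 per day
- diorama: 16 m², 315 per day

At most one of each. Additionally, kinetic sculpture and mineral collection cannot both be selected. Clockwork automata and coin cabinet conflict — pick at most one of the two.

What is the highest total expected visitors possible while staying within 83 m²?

Best packing: fossil hall + print gallery + kinetic sculpture + armor display + textile wall + diorama — 76 m², 1868 total.
Runner-up clockwork automata + print gallery + kinetic sculpture + armor display + textile wall + diorama tops out at 1835.

1868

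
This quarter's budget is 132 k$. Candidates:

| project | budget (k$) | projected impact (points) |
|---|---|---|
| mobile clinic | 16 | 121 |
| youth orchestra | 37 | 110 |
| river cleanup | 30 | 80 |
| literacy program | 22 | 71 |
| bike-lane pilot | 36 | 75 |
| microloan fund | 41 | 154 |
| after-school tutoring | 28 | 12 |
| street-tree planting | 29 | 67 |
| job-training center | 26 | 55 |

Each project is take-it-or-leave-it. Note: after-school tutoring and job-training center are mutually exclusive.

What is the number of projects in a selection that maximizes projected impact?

4

The maximum projected impact within 132 k$ is 465.
mobile clinic + youth orchestra + river cleanup + microloan fund hits 465 at 124 k$.
Any selection reaching 465 contains exactly 4 projects.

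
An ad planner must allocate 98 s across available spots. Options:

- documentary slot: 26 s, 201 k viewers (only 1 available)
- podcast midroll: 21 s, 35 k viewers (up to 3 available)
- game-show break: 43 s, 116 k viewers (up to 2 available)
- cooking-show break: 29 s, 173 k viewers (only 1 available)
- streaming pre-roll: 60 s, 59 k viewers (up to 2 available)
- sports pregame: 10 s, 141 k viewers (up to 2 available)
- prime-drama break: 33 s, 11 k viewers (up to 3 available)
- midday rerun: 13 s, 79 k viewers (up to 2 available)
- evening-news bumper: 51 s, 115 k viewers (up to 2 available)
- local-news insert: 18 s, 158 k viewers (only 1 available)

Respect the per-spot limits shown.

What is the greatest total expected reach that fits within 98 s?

814

By expected reach per s: sports pregame 14.10, local-news insert 8.78, documentary slot 7.73, midday rerun 6.08 lead.
Greedy by ratio would take documentary slot + 2×sports pregame + 2×midday rerun + local-news insert: 90 s used, total 799.
Replace 2×midday rerun with cooking-show break: the trade gains 15 net, giving 814 at 93 s.
Nothing else within 98 s beats 814.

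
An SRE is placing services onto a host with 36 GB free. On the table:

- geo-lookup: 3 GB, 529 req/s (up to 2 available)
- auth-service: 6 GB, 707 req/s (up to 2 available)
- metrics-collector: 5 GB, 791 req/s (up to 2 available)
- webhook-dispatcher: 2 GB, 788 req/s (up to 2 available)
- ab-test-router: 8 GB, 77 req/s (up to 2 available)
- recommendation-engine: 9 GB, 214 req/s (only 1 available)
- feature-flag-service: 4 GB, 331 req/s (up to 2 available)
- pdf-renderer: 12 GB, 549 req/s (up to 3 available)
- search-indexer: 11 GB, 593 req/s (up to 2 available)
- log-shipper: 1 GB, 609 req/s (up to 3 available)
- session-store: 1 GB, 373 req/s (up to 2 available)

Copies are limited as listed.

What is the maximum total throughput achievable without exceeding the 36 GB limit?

The ratio heuristic lands on 2×geo-lookup + auth-service + 2×metrics-collector + 2×webhook-dispatcher + feature-flag-service + 3×log-shipper + 2×session-store (7827) but leaves 1 GB idle.
The 5 GB tied up in feature-flag-service and session-store is better spent on auth-service — total rises to 7830 (36 GB).
Every other selection either busts 36 GB or exceeds an availability limit or fails to beat 7830.

7830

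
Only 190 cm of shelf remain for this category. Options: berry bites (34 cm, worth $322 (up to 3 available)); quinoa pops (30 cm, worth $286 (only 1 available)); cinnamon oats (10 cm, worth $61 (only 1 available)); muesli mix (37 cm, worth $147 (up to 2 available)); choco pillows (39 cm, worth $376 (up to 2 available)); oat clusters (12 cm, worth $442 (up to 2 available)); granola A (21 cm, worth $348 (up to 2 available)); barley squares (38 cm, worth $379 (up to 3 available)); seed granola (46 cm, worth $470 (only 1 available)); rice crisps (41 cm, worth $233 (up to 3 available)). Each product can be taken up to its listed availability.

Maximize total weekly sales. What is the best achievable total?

2808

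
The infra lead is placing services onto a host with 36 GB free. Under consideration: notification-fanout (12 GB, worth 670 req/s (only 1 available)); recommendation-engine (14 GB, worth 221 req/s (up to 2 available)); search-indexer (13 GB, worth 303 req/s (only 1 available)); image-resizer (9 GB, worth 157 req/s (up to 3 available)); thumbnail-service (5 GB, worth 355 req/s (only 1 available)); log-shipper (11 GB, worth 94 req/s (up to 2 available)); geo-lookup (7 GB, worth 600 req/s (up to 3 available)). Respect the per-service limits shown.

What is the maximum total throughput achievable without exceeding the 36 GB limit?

Filling by ratio: image-resizer + thumbnail-service + 3×geo-lookup for 2312, with 1 GB left unused.
Dropping image-resizer and thumbnail-service frees 14 GB; slotting in notification-fanout (12 GB) lifts the total to 2470 at 33 GB.
The spare 3 GB is too small for any remaining service, and no exchange beats 2470.

2470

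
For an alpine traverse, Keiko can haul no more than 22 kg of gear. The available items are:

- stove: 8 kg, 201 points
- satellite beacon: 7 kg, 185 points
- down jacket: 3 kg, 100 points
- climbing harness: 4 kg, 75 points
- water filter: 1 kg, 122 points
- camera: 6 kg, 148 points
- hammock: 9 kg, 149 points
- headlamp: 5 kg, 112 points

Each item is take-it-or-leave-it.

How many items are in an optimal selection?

5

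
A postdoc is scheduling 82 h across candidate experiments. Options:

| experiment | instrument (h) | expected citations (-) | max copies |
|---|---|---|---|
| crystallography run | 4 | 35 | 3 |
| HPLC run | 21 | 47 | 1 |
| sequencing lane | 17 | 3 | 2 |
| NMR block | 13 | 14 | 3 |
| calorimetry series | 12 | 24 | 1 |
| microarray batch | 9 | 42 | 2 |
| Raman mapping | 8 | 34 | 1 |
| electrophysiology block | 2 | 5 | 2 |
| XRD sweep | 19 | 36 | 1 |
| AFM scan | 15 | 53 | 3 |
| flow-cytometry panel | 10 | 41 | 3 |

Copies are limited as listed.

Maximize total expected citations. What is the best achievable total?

382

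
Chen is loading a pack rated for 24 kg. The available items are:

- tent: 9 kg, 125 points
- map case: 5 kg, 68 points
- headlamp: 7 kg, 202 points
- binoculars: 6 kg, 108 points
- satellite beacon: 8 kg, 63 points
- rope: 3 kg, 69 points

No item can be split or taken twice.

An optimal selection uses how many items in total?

4

Optimal total is 464.
One optimal bundle: tent + map case + headlamp + rope (24 kg).
Any selection reaching 464 contains exactly 4 items.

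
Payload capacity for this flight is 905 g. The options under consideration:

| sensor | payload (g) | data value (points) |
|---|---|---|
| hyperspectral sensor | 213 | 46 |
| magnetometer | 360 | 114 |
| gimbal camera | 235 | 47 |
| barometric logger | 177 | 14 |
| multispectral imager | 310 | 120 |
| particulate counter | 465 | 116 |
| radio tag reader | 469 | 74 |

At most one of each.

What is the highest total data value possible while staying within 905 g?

A density-first pass picks hyperspectral sensor + magnetometer + multispectral imager — 280 at 883 g.
Dropping hyperspectral sensor frees 213 g; slotting in gimbal camera (235 g) lifts the total to 281 at 905 g.
The closest alternative, hyperspectral sensor + magnetometer + multispectral imager, reaches only 280.

281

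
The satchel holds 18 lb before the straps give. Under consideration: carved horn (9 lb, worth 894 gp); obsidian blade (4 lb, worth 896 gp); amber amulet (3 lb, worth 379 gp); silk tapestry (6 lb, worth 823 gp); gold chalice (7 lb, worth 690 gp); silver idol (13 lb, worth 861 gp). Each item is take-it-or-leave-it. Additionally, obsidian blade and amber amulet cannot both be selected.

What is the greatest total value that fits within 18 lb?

2409

Best packing: obsidian blade + silk tapestry + gold chalice — 17 lb, 2409 total.
No other feasible combination exceeds 2409.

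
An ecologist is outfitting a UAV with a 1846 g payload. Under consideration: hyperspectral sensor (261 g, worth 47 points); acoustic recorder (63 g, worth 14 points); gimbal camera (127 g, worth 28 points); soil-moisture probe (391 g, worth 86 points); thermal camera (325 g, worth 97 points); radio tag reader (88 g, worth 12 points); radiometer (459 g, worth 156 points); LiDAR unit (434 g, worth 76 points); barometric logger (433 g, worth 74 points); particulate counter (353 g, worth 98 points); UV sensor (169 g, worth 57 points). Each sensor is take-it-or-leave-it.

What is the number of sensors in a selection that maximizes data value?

6

Optimal total is 522.
gimbal camera + soil-moisture probe + thermal camera + radiometer + particulate counter + UV sensor hits 522 at 1824 g.
Any selection reaching 522 contains exactly 6 sensors.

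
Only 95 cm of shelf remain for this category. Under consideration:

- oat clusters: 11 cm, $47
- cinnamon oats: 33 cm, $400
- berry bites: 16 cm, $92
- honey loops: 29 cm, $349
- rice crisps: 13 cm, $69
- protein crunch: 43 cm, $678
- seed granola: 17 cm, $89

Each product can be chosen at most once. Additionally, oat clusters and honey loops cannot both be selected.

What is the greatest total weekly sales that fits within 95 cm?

1170

Best packing: cinnamon oats + berry bites + protein crunch — 92 cm, 1170 total.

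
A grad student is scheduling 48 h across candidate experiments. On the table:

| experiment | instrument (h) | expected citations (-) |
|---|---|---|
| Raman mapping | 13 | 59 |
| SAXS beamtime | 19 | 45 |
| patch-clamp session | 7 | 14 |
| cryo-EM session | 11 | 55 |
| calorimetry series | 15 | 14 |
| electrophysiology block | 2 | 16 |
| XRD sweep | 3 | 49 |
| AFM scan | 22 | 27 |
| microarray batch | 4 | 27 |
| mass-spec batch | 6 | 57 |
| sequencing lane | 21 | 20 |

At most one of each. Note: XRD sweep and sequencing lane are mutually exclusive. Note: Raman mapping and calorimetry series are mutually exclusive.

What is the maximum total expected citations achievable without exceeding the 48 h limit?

Taking Raman mapping + patch-clamp session + cryo-EM session + electrophysiology block + XRD sweep + microarray batch + mass-spec batch: 46 h used, 277 in expected citations.

277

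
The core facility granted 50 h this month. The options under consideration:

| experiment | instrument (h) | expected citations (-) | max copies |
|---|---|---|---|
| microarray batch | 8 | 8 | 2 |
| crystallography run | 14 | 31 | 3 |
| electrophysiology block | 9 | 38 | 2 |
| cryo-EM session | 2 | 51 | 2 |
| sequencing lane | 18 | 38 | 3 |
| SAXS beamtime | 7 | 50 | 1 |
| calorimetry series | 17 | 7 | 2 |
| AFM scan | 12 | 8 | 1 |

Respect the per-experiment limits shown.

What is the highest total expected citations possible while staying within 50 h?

Ranking by ratio (expected citations/h): cryo-EM session 25.50, SAXS beamtime 7.14, electrophysiology block 4.22, crystallography run 2.21.
A density-first pass picks crystallography run + 2×electrophysiology block + 2×cryo-EM session + SAXS beamtime — 259 at 43 h.
Dropping crystallography run frees 14 h; slotting in sequencing lane (18 h) lifts the total to 266 at 47 h.
No other feasible combination exceeds 266.

266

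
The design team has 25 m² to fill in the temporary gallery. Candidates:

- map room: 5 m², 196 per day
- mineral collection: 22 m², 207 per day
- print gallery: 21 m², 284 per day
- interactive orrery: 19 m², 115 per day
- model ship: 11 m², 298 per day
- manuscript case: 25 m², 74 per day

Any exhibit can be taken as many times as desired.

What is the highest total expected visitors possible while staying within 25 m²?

By expected visitors per m²: map room 39.20, model ship 27.09, print gallery 13.52 lead.
Best packing: 5×map room — 25 m², 980 total.
That's the maximum — no swap from here does better than 980.

980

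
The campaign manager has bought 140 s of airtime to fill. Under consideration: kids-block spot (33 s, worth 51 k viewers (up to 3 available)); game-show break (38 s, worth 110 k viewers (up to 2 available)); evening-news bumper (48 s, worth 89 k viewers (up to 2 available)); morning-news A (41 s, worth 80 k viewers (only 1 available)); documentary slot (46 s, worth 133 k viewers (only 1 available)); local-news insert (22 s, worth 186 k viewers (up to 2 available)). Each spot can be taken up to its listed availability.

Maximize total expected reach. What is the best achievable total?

615

Filling by ratio: 2×game-show break + 2×local-news insert for 592, with 20 s left unused.
Dropping game-show break frees 38 s; slotting in documentary slot (46 s) lifts the total to 615 at 128 s.
The spare 12 s is too small for any remaining spot, and no exchange beats 615.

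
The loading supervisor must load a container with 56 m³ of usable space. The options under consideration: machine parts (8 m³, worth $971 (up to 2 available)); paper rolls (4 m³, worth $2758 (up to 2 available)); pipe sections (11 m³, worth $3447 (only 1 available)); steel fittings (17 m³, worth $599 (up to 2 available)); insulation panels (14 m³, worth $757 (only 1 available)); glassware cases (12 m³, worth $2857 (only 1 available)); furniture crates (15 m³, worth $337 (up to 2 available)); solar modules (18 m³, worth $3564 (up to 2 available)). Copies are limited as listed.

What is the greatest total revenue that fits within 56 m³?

By revenue per m³: paper rolls 689.50, pipe sections 313.36, glassware cases 238.08, solar modules 198.00 lead.
Filling by ratio: 2×paper rolls + pipe sections + glassware cases + solar modules for 15384, with 7 m³ left unused.
The 12 m³ tied up in glassware cases is better spent on solar modules — total rises to 16091 (55 m³).
The spare 1 m³ is too small for any remaining shipment, and no exchange beats 16091.

16091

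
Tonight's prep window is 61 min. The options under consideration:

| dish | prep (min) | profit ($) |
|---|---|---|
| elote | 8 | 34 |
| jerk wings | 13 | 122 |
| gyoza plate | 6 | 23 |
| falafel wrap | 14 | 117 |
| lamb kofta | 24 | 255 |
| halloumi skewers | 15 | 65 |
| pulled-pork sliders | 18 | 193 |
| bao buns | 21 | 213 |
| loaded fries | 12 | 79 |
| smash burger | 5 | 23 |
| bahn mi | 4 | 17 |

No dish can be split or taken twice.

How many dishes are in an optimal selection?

Best achievable profit is 593.
One optimal bundle: jerk wings + gyoza plate + lamb kofta + pulled-pork sliders (61 min).
All optima have 4 dishes.

4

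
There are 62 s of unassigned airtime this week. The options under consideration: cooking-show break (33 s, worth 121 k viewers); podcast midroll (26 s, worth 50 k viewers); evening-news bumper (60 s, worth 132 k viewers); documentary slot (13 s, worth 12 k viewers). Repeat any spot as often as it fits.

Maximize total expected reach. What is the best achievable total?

171

Cooking-show break + podcast midroll uses 59 of the 62 s and totals 171.
Nothing else within 62 s beats 171.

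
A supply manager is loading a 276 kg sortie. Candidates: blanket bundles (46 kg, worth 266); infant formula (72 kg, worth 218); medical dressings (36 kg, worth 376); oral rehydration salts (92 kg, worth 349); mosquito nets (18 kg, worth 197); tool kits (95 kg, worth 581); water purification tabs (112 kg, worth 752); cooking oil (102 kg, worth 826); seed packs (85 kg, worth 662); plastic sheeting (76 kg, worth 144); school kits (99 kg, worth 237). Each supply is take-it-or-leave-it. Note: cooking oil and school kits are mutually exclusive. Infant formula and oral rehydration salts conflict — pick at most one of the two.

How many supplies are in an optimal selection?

4

The maximum people served within 276 kg is 2151.
One optimal bundle: medical dressings + mosquito nets + water purification tabs + cooking oil (268 kg).
Any selection reaching 2151 contains exactly 4 supplies.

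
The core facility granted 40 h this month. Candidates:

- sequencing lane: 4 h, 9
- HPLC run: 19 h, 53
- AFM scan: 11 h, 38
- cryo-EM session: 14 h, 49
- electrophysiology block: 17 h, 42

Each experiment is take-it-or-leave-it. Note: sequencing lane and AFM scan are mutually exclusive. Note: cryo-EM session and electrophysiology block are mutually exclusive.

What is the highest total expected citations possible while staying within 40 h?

111

Sequencing lane + HPLC run + cryo-EM session uses 37 of the 40 h and totals 111.
Runner-up sequencing lane + HPLC run + electrophysiology block tops out at 104.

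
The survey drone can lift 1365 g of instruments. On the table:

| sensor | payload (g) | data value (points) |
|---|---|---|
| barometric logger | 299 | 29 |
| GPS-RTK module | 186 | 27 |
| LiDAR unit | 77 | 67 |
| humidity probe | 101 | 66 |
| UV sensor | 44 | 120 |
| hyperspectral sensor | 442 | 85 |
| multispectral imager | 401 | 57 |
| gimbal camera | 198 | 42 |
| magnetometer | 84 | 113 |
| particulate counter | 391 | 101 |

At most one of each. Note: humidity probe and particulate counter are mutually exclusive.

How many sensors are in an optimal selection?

7

The maximum data value within 1365 g is 550.
LiDAR unit + humidity probe + UV sensor + hyperspectral sensor + multispectral imager + gimbal camera + magnetometer hits 550 at 1347 g.
All optima have 7 sensors.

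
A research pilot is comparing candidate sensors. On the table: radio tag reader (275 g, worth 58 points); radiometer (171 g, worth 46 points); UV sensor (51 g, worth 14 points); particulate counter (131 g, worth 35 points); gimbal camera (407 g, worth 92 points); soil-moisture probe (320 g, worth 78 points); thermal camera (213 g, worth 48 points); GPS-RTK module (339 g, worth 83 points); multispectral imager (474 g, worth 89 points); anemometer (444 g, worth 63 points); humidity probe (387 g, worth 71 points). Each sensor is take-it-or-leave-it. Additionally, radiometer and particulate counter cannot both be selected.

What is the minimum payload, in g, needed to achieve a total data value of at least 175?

Look for the lowest-payload combination reaching 175.
Taking UV sensor + soil-moisture probe + GPS-RTK module gives 175 (≥ 175) for 710 g.
Below 710 g the best achievable stays under 175.

710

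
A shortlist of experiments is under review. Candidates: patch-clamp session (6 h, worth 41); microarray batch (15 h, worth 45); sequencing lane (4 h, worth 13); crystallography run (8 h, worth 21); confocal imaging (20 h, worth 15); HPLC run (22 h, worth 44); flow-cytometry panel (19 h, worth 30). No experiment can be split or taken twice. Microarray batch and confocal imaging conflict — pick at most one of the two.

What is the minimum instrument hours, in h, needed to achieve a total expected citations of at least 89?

Minimise h subject to total expected citations ≥ 89.
Taking patch-clamp session + microarray batch + sequencing lane gives 99 (≥ 89) for 25 h.
Below 25 h the best achievable stays under 89.

25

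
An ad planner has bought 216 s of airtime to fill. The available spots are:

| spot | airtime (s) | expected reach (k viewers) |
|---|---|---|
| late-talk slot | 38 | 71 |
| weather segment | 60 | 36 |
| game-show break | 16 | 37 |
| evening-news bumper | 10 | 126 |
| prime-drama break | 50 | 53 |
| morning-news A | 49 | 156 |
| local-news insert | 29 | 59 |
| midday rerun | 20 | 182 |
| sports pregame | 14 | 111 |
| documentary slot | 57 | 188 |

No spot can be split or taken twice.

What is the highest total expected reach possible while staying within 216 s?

Filling by ratio: game-show break + evening-news bumper + morning-news A + local-news insert + midday rerun + sports pregame + documentary slot for 859, with 21 s left unused.
The 29 s tied up in local-news insert is better spent on late-talk slot — total rises to 871 (204 s).

871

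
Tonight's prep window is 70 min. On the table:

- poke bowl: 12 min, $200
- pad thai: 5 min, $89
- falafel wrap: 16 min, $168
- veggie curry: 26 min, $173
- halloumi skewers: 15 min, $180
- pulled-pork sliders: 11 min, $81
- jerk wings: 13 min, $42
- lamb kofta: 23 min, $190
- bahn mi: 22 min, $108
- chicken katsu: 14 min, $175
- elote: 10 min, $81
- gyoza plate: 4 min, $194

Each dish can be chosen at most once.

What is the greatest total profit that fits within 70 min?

1006

By profit per min: gyoza plate 48.50, pad thai 17.80, poke bowl 16.67 lead.
The ratio ordering already packs tightly: poke bowl + pad thai + falafel wrap + halloumi skewers + chicken katsu + gyoza plate, 66 min, 1006.
Every other selection either busts 70 min or fails to beat 1006.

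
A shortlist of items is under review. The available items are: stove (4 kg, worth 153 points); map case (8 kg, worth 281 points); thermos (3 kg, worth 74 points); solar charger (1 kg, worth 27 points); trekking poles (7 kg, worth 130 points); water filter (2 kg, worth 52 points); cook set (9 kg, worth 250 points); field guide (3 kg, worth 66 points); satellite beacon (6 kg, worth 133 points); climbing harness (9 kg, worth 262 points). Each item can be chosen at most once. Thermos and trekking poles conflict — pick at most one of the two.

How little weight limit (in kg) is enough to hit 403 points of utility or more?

Need the lightest bundle worth ≥ 403.
stove + map case reaches 434 using 12 kg.
No combination under 12 kg hits 403.

12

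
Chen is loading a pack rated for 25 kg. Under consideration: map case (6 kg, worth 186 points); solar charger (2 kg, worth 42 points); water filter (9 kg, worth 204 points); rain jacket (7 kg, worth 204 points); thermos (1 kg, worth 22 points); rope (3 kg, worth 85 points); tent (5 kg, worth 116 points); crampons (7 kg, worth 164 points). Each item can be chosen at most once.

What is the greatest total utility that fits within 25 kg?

Ranking by ratio (utility/kg): map case 31.00, rain jacket 29.14, rope 28.33.
Greedy by ratio would take map case + rain jacket + thermos + rope + crampons: 24 kg used, total 661.
Dropping thermos frees 1 kg; slotting in solar charger (2 kg) lifts the total to 681 at 25 kg.
Runner-up map case + water filter + rain jacket + rope tops out at 679.

681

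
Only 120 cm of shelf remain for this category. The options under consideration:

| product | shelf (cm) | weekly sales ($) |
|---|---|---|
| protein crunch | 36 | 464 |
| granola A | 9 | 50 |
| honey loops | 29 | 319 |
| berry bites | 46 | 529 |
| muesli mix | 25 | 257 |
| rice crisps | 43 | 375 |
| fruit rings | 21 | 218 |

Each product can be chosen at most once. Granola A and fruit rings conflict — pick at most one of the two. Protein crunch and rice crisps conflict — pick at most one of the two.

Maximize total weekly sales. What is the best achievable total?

1362

Protein crunch + granola A + honey loops + berry bites uses 120 of the 120 cm and totals 1362.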